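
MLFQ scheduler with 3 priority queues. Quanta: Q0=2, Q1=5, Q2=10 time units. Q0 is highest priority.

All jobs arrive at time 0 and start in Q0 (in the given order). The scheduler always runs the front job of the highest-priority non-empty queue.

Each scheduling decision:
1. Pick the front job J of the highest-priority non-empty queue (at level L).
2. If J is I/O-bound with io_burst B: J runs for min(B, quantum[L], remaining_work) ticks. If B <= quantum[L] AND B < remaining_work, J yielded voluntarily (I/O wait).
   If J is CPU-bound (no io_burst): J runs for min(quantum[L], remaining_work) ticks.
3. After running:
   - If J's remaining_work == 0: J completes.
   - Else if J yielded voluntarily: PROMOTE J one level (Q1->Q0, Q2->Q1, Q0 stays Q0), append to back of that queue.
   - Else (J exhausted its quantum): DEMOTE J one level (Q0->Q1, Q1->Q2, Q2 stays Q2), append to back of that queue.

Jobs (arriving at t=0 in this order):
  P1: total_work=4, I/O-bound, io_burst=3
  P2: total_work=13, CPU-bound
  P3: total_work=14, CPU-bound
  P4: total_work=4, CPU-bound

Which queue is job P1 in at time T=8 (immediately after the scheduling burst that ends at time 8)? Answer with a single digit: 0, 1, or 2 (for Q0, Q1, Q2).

Answer: 1

Derivation:
t=0-2: P1@Q0 runs 2, rem=2, quantum used, demote→Q1. Q0=[P2,P3,P4] Q1=[P1] Q2=[]
t=2-4: P2@Q0 runs 2, rem=11, quantum used, demote→Q1. Q0=[P3,P4] Q1=[P1,P2] Q2=[]
t=4-6: P3@Q0 runs 2, rem=12, quantum used, demote→Q1. Q0=[P4] Q1=[P1,P2,P3] Q2=[]
t=6-8: P4@Q0 runs 2, rem=2, quantum used, demote→Q1. Q0=[] Q1=[P1,P2,P3,P4] Q2=[]
t=8-10: P1@Q1 runs 2, rem=0, completes. Q0=[] Q1=[P2,P3,P4] Q2=[]
t=10-15: P2@Q1 runs 5, rem=6, quantum used, demote→Q2. Q0=[] Q1=[P3,P4] Q2=[P2]
t=15-20: P3@Q1 runs 5, rem=7, quantum used, demote→Q2. Q0=[] Q1=[P4] Q2=[P2,P3]
t=20-22: P4@Q1 runs 2, rem=0, completes. Q0=[] Q1=[] Q2=[P2,P3]
t=22-28: P2@Q2 runs 6, rem=0, completes. Q0=[] Q1=[] Q2=[P3]
t=28-35: P3@Q2 runs 7, rem=0, completes. Q0=[] Q1=[] Q2=[]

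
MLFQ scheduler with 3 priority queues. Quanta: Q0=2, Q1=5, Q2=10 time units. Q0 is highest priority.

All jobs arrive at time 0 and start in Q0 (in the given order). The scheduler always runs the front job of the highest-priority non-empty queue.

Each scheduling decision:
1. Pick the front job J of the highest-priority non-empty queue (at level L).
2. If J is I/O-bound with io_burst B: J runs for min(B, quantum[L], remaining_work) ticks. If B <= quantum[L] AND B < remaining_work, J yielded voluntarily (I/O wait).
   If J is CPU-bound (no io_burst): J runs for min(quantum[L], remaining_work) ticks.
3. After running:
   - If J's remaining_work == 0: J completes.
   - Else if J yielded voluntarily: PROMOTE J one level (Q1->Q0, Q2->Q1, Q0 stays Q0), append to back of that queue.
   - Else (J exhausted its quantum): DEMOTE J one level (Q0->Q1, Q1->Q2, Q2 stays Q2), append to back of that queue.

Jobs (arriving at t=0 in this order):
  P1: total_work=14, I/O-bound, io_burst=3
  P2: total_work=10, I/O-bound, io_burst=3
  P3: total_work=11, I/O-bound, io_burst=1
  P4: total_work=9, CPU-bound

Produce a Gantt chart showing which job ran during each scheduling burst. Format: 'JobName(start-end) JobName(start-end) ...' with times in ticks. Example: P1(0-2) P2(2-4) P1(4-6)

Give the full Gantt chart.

t=0-2: P1@Q0 runs 2, rem=12, quantum used, demote→Q1. Q0=[P2,P3,P4] Q1=[P1] Q2=[]
t=2-4: P2@Q0 runs 2, rem=8, quantum used, demote→Q1. Q0=[P3,P4] Q1=[P1,P2] Q2=[]
t=4-5: P3@Q0 runs 1, rem=10, I/O yield, promote→Q0. Q0=[P4,P3] Q1=[P1,P2] Q2=[]
t=5-7: P4@Q0 runs 2, rem=7, quantum used, demote→Q1. Q0=[P3] Q1=[P1,P2,P4] Q2=[]
t=7-8: P3@Q0 runs 1, rem=9, I/O yield, promote→Q0. Q0=[P3] Q1=[P1,P2,P4] Q2=[]
t=8-9: P3@Q0 runs 1, rem=8, I/O yield, promote→Q0. Q0=[P3] Q1=[P1,P2,P4] Q2=[]
t=9-10: P3@Q0 runs 1, rem=7, I/O yield, promote→Q0. Q0=[P3] Q1=[P1,P2,P4] Q2=[]
t=10-11: P3@Q0 runs 1, rem=6, I/O yield, promote→Q0. Q0=[P3] Q1=[P1,P2,P4] Q2=[]
t=11-12: P3@Q0 runs 1, rem=5, I/O yield, promote→Q0. Q0=[P3] Q1=[P1,P2,P4] Q2=[]
t=12-13: P3@Q0 runs 1, rem=4, I/O yield, promote→Q0. Q0=[P3] Q1=[P1,P2,P4] Q2=[]
t=13-14: P3@Q0 runs 1, rem=3, I/O yield, promote→Q0. Q0=[P3] Q1=[P1,P2,P4] Q2=[]
t=14-15: P3@Q0 runs 1, rem=2, I/O yield, promote→Q0. Q0=[P3] Q1=[P1,P2,P4] Q2=[]
t=15-16: P3@Q0 runs 1, rem=1, I/O yield, promote→Q0. Q0=[P3] Q1=[P1,P2,P4] Q2=[]
t=16-17: P3@Q0 runs 1, rem=0, completes. Q0=[] Q1=[P1,P2,P4] Q2=[]
t=17-20: P1@Q1 runs 3, rem=9, I/O yield, promote→Q0. Q0=[P1] Q1=[P2,P4] Q2=[]
t=20-22: P1@Q0 runs 2, rem=7, quantum used, demote→Q1. Q0=[] Q1=[P2,P4,P1] Q2=[]
t=22-25: P2@Q1 runs 3, rem=5, I/O yield, promote→Q0. Q0=[P2] Q1=[P4,P1] Q2=[]
t=25-27: P2@Q0 runs 2, rem=3, quantum used, demote→Q1. Q0=[] Q1=[P4,P1,P2] Q2=[]
t=27-32: P4@Q1 runs 5, rem=2, quantum used, demote→Q2. Q0=[] Q1=[P1,P2] Q2=[P4]
t=32-35: P1@Q1 runs 3, rem=4, I/O yield, promote→Q0. Q0=[P1] Q1=[P2] Q2=[P4]
t=35-37: P1@Q0 runs 2, rem=2, quantum used, demote→Q1. Q0=[] Q1=[P2,P1] Q2=[P4]
t=37-40: P2@Q1 runs 3, rem=0, completes. Q0=[] Q1=[P1] Q2=[P4]
t=40-42: P1@Q1 runs 2, rem=0, completes. Q0=[] Q1=[] Q2=[P4]
t=42-44: P4@Q2 runs 2, rem=0, completes. Q0=[] Q1=[] Q2=[]

Answer: P1(0-2) P2(2-4) P3(4-5) P4(5-7) P3(7-8) P3(8-9) P3(9-10) P3(10-11) P3(11-12) P3(12-13) P3(13-14) P3(14-15) P3(15-16) P3(16-17) P1(17-20) P1(20-22) P2(22-25) P2(25-27) P4(27-32) P1(32-35) P1(35-37) P2(37-40) P1(40-42) P4(42-44)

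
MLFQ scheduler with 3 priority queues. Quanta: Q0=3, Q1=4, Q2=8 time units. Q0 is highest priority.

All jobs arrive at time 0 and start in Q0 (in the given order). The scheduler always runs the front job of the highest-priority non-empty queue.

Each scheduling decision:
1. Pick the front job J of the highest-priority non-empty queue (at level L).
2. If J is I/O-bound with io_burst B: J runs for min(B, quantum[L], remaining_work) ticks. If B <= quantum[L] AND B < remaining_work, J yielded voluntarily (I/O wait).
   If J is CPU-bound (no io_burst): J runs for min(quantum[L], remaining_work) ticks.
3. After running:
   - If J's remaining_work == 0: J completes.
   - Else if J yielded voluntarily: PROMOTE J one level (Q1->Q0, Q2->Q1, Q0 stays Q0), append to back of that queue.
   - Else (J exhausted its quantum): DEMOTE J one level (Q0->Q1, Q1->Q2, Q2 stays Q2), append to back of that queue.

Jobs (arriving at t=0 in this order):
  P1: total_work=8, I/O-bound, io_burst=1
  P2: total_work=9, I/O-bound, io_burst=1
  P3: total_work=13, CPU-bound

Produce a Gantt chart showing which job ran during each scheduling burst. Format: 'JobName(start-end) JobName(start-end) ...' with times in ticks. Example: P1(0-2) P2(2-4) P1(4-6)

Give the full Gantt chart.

t=0-1: P1@Q0 runs 1, rem=7, I/O yield, promote→Q0. Q0=[P2,P3,P1] Q1=[] Q2=[]
t=1-2: P2@Q0 runs 1, rem=8, I/O yield, promote→Q0. Q0=[P3,P1,P2] Q1=[] Q2=[]
t=2-5: P3@Q0 runs 3, rem=10, quantum used, demote→Q1. Q0=[P1,P2] Q1=[P3] Q2=[]
t=5-6: P1@Q0 runs 1, rem=6, I/O yield, promote→Q0. Q0=[P2,P1] Q1=[P3] Q2=[]
t=6-7: P2@Q0 runs 1, rem=7, I/O yield, promote→Q0. Q0=[P1,P2] Q1=[P3] Q2=[]
t=7-8: P1@Q0 runs 1, rem=5, I/O yield, promote→Q0. Q0=[P2,P1] Q1=[P3] Q2=[]
t=8-9: P2@Q0 runs 1, rem=6, I/O yield, promote→Q0. Q0=[P1,P2] Q1=[P3] Q2=[]
t=9-10: P1@Q0 runs 1, rem=4, I/O yield, promote→Q0. Q0=[P2,P1] Q1=[P3] Q2=[]
t=10-11: P2@Q0 runs 1, rem=5, I/O yield, promote→Q0. Q0=[P1,P2] Q1=[P3] Q2=[]
t=11-12: P1@Q0 runs 1, rem=3, I/O yield, promote→Q0. Q0=[P2,P1] Q1=[P3] Q2=[]
t=12-13: P2@Q0 runs 1, rem=4, I/O yield, promote→Q0. Q0=[P1,P2] Q1=[P3] Q2=[]
t=13-14: P1@Q0 runs 1, rem=2, I/O yield, promote→Q0. Q0=[P2,P1] Q1=[P3] Q2=[]
t=14-15: P2@Q0 runs 1, rem=3, I/O yield, promote→Q0. Q0=[P1,P2] Q1=[P3] Q2=[]
t=15-16: P1@Q0 runs 1, rem=1, I/O yield, promote→Q0. Q0=[P2,P1] Q1=[P3] Q2=[]
t=16-17: P2@Q0 runs 1, rem=2, I/O yield, promote→Q0. Q0=[P1,P2] Q1=[P3] Q2=[]
t=17-18: P1@Q0 runs 1, rem=0, completes. Q0=[P2] Q1=[P3] Q2=[]
t=18-19: P2@Q0 runs 1, rem=1, I/O yield, promote→Q0. Q0=[P2] Q1=[P3] Q2=[]
t=19-20: P2@Q0 runs 1, rem=0, completes. Q0=[] Q1=[P3] Q2=[]
t=20-24: P3@Q1 runs 4, rem=6, quantum used, demote→Q2. Q0=[] Q1=[] Q2=[P3]
t=24-30: P3@Q2 runs 6, rem=0, completes. Q0=[] Q1=[] Q2=[]

Answer: P1(0-1) P2(1-2) P3(2-5) P1(5-6) P2(6-7) P1(7-8) P2(8-9) P1(9-10) P2(10-11) P1(11-12) P2(12-13) P1(13-14) P2(14-15) P1(15-16) P2(16-17) P1(17-18) P2(18-19) P2(19-20) P3(20-24) P3(24-30)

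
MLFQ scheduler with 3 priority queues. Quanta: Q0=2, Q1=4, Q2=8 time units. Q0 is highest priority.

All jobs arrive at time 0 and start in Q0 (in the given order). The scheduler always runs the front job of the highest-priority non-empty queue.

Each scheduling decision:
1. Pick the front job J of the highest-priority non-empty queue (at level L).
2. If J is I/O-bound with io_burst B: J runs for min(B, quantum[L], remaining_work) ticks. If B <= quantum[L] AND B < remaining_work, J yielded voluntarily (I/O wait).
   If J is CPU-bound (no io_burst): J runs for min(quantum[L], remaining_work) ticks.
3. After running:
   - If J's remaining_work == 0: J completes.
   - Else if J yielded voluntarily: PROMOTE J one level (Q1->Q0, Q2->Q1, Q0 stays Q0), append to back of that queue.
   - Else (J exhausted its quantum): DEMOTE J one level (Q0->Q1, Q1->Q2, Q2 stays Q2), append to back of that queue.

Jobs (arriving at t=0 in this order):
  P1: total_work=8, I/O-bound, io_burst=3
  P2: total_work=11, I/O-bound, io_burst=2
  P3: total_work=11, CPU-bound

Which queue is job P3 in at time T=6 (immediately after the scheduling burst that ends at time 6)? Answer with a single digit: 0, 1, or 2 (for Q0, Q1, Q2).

t=0-2: P1@Q0 runs 2, rem=6, quantum used, demote→Q1. Q0=[P2,P3] Q1=[P1] Q2=[]
t=2-4: P2@Q0 runs 2, rem=9, I/O yield, promote→Q0. Q0=[P3,P2] Q1=[P1] Q2=[]
t=4-6: P3@Q0 runs 2, rem=9, quantum used, demote→Q1. Q0=[P2] Q1=[P1,P3] Q2=[]
t=6-8: P2@Q0 runs 2, rem=7, I/O yield, promote→Q0. Q0=[P2] Q1=[P1,P3] Q2=[]
t=8-10: P2@Q0 runs 2, rem=5, I/O yield, promote→Q0. Q0=[P2] Q1=[P1,P3] Q2=[]
t=10-12: P2@Q0 runs 2, rem=3, I/O yield, promote→Q0. Q0=[P2] Q1=[P1,P3] Q2=[]
t=12-14: P2@Q0 runs 2, rem=1, I/O yield, promote→Q0. Q0=[P2] Q1=[P1,P3] Q2=[]
t=14-15: P2@Q0 runs 1, rem=0, completes. Q0=[] Q1=[P1,P3] Q2=[]
t=15-18: P1@Q1 runs 3, rem=3, I/O yield, promote→Q0. Q0=[P1] Q1=[P3] Q2=[]
t=18-20: P1@Q0 runs 2, rem=1, quantum used, demote→Q1. Q0=[] Q1=[P3,P1] Q2=[]
t=20-24: P3@Q1 runs 4, rem=5, quantum used, demote→Q2. Q0=[] Q1=[P1] Q2=[P3]
t=24-25: P1@Q1 runs 1, rem=0, completes. Q0=[] Q1=[] Q2=[P3]
t=25-30: P3@Q2 runs 5, rem=0, completes. Q0=[] Q1=[] Q2=[]

Answer: 1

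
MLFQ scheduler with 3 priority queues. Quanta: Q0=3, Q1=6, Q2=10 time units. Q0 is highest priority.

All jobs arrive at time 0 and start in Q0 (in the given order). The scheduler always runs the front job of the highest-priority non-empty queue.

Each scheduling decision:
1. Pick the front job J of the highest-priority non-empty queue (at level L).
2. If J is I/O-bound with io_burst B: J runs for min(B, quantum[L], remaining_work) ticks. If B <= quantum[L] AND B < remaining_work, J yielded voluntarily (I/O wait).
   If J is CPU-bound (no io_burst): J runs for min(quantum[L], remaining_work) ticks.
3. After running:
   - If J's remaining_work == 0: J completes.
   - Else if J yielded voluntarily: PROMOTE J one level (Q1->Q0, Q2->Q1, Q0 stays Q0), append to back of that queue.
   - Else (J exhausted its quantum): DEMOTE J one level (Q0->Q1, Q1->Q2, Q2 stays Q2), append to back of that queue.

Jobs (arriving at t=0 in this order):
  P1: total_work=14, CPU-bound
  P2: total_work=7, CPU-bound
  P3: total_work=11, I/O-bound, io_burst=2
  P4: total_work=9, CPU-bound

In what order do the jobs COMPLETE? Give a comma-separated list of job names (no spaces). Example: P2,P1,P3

Answer: P3,P2,P4,P1

Derivation:
t=0-3: P1@Q0 runs 3, rem=11, quantum used, demote→Q1. Q0=[P2,P3,P4] Q1=[P1] Q2=[]
t=3-6: P2@Q0 runs 3, rem=4, quantum used, demote→Q1. Q0=[P3,P4] Q1=[P1,P2] Q2=[]
t=6-8: P3@Q0 runs 2, rem=9, I/O yield, promote→Q0. Q0=[P4,P3] Q1=[P1,P2] Q2=[]
t=8-11: P4@Q0 runs 3, rem=6, quantum used, demote→Q1. Q0=[P3] Q1=[P1,P2,P4] Q2=[]
t=11-13: P3@Q0 runs 2, rem=7, I/O yield, promote→Q0. Q0=[P3] Q1=[P1,P2,P4] Q2=[]
t=13-15: P3@Q0 runs 2, rem=5, I/O yield, promote→Q0. Q0=[P3] Q1=[P1,P2,P4] Q2=[]
t=15-17: P3@Q0 runs 2, rem=3, I/O yield, promote→Q0. Q0=[P3] Q1=[P1,P2,P4] Q2=[]
t=17-19: P3@Q0 runs 2, rem=1, I/O yield, promote→Q0. Q0=[P3] Q1=[P1,P2,P4] Q2=[]
t=19-20: P3@Q0 runs 1, rem=0, completes. Q0=[] Q1=[P1,P2,P4] Q2=[]
t=20-26: P1@Q1 runs 6, rem=5, quantum used, demote→Q2. Q0=[] Q1=[P2,P4] Q2=[P1]
t=26-30: P2@Q1 runs 4, rem=0, completes. Q0=[] Q1=[P4] Q2=[P1]
t=30-36: P4@Q1 runs 6, rem=0, completes. Q0=[] Q1=[] Q2=[P1]
t=36-41: P1@Q2 runs 5, rem=0, completes. Q0=[] Q1=[] Q2=[]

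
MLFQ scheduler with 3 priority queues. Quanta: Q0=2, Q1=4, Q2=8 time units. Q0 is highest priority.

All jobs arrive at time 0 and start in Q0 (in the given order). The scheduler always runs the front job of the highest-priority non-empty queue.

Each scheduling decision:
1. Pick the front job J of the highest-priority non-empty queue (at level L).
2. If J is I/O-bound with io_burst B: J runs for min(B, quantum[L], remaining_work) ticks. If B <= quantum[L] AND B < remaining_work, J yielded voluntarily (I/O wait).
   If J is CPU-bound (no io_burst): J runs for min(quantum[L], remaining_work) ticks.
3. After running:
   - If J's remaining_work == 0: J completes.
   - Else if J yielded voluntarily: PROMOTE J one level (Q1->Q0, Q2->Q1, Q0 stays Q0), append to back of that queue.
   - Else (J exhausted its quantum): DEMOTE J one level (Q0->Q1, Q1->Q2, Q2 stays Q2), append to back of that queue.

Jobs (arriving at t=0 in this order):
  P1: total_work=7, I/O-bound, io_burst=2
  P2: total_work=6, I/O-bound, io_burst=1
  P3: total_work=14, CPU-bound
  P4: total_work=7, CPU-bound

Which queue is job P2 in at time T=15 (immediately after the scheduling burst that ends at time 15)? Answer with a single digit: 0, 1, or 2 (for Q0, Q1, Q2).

Answer: 0

Derivation:
t=0-2: P1@Q0 runs 2, rem=5, I/O yield, promote→Q0. Q0=[P2,P3,P4,P1] Q1=[] Q2=[]
t=2-3: P2@Q0 runs 1, rem=5, I/O yield, promote→Q0. Q0=[P3,P4,P1,P2] Q1=[] Q2=[]
t=3-5: P3@Q0 runs 2, rem=12, quantum used, demote→Q1. Q0=[P4,P1,P2] Q1=[P3] Q2=[]
t=5-7: P4@Q0 runs 2, rem=5, quantum used, demote→Q1. Q0=[P1,P2] Q1=[P3,P4] Q2=[]
t=7-9: P1@Q0 runs 2, rem=3, I/O yield, promote→Q0. Q0=[P2,P1] Q1=[P3,P4] Q2=[]
t=9-10: P2@Q0 runs 1, rem=4, I/O yield, promote→Q0. Q0=[P1,P2] Q1=[P3,P4] Q2=[]
t=10-12: P1@Q0 runs 2, rem=1, I/O yield, promote→Q0. Q0=[P2,P1] Q1=[P3,P4] Q2=[]
t=12-13: P2@Q0 runs 1, rem=3, I/O yield, promote→Q0. Q0=[P1,P2] Q1=[P3,P4] Q2=[]
t=13-14: P1@Q0 runs 1, rem=0, completes. Q0=[P2] Q1=[P3,P4] Q2=[]
t=14-15: P2@Q0 runs 1, rem=2, I/O yield, promote→Q0. Q0=[P2] Q1=[P3,P4] Q2=[]
t=15-16: P2@Q0 runs 1, rem=1, I/O yield, promote→Q0. Q0=[P2] Q1=[P3,P4] Q2=[]
t=16-17: P2@Q0 runs 1, rem=0, completes. Q0=[] Q1=[P3,P4] Q2=[]
t=17-21: P3@Q1 runs 4, rem=8, quantum used, demote→Q2. Q0=[] Q1=[P4] Q2=[P3]
t=21-25: P4@Q1 runs 4, rem=1, quantum used, demote→Q2. Q0=[] Q1=[] Q2=[P3,P4]
t=25-33: P3@Q2 runs 8, rem=0, completes. Q0=[] Q1=[] Q2=[P4]
t=33-34: P4@Q2 runs 1, rem=0, completes. Q0=[] Q1=[] Q2=[]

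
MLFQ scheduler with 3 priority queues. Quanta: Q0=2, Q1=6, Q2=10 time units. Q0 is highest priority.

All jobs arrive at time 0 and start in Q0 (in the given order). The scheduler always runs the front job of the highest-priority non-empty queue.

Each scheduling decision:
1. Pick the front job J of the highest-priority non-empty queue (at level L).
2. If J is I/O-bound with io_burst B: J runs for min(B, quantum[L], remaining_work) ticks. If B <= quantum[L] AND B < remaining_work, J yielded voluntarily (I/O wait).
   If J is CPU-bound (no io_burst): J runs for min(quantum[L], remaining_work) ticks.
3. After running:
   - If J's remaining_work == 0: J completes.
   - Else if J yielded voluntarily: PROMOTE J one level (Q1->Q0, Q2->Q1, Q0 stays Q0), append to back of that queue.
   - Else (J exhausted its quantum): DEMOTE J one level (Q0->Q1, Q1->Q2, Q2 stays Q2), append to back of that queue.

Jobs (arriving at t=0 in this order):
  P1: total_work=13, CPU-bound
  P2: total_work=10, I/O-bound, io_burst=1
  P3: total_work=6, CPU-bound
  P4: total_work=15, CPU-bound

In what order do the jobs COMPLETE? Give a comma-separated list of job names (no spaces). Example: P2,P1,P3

Answer: P2,P3,P1,P4

Derivation:
t=0-2: P1@Q0 runs 2, rem=11, quantum used, demote→Q1. Q0=[P2,P3,P4] Q1=[P1] Q2=[]
t=2-3: P2@Q0 runs 1, rem=9, I/O yield, promote→Q0. Q0=[P3,P4,P2] Q1=[P1] Q2=[]
t=3-5: P3@Q0 runs 2, rem=4, quantum used, demote→Q1. Q0=[P4,P2] Q1=[P1,P3] Q2=[]
t=5-7: P4@Q0 runs 2, rem=13, quantum used, demote→Q1. Q0=[P2] Q1=[P1,P3,P4] Q2=[]
t=7-8: P2@Q0 runs 1, rem=8, I/O yield, promote→Q0. Q0=[P2] Q1=[P1,P3,P4] Q2=[]
t=8-9: P2@Q0 runs 1, rem=7, I/O yield, promote→Q0. Q0=[P2] Q1=[P1,P3,P4] Q2=[]
t=9-10: P2@Q0 runs 1, rem=6, I/O yield, promote→Q0. Q0=[P2] Q1=[P1,P3,P4] Q2=[]
t=10-11: P2@Q0 runs 1, rem=5, I/O yield, promote→Q0. Q0=[P2] Q1=[P1,P3,P4] Q2=[]
t=11-12: P2@Q0 runs 1, rem=4, I/O yield, promote→Q0. Q0=[P2] Q1=[P1,P3,P4] Q2=[]
t=12-13: P2@Q0 runs 1, rem=3, I/O yield, promote→Q0. Q0=[P2] Q1=[P1,P3,P4] Q2=[]
t=13-14: P2@Q0 runs 1, rem=2, I/O yield, promote→Q0. Q0=[P2] Q1=[P1,P3,P4] Q2=[]
t=14-15: P2@Q0 runs 1, rem=1, I/O yield, promote→Q0. Q0=[P2] Q1=[P1,P3,P4] Q2=[]
t=15-16: P2@Q0 runs 1, rem=0, completes. Q0=[] Q1=[P1,P3,P4] Q2=[]
t=16-22: P1@Q1 runs 6, rem=5, quantum used, demote→Q2. Q0=[] Q1=[P3,P4] Q2=[P1]
t=22-26: P3@Q1 runs 4, rem=0, completes. Q0=[] Q1=[P4] Q2=[P1]
t=26-32: P4@Q1 runs 6, rem=7, quantum used, demote→Q2. Q0=[] Q1=[] Q2=[P1,P4]
t=32-37: P1@Q2 runs 5, rem=0, completes. Q0=[] Q1=[] Q2=[P4]
t=37-44: P4@Q2 runs 7, rem=0, completes. Q0=[] Q1=[] Q2=[]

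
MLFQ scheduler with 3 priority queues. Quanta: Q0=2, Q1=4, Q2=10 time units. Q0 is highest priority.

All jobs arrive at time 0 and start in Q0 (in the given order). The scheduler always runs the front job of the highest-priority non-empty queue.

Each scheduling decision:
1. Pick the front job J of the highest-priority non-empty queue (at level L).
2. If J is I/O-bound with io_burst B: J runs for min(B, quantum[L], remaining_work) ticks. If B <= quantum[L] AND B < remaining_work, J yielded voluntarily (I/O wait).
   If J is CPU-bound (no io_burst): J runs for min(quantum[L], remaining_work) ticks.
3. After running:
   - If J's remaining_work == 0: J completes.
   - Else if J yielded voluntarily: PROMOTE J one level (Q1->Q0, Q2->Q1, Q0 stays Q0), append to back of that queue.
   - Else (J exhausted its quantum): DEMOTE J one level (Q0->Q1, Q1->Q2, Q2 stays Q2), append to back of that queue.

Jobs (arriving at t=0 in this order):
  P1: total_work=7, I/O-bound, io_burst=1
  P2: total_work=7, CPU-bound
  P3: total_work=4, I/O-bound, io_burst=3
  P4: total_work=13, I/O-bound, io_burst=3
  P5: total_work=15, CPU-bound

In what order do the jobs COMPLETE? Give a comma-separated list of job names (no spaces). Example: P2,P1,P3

Answer: P1,P3,P4,P2,P5

Derivation:
t=0-1: P1@Q0 runs 1, rem=6, I/O yield, promote→Q0. Q0=[P2,P3,P4,P5,P1] Q1=[] Q2=[]
t=1-3: P2@Q0 runs 2, rem=5, quantum used, demote→Q1. Q0=[P3,P4,P5,P1] Q1=[P2] Q2=[]
t=3-5: P3@Q0 runs 2, rem=2, quantum used, demote→Q1. Q0=[P4,P5,P1] Q1=[P2,P3] Q2=[]
t=5-7: P4@Q0 runs 2, rem=11, quantum used, demote→Q1. Q0=[P5,P1] Q1=[P2,P3,P4] Q2=[]
t=7-9: P5@Q0 runs 2, rem=13, quantum used, demote→Q1. Q0=[P1] Q1=[P2,P3,P4,P5] Q2=[]
t=9-10: P1@Q0 runs 1, rem=5, I/O yield, promote→Q0. Q0=[P1] Q1=[P2,P3,P4,P5] Q2=[]
t=10-11: P1@Q0 runs 1, rem=4, I/O yield, promote→Q0. Q0=[P1] Q1=[P2,P3,P4,P5] Q2=[]
t=11-12: P1@Q0 runs 1, rem=3, I/O yield, promote→Q0. Q0=[P1] Q1=[P2,P3,P4,P5] Q2=[]
t=12-13: P1@Q0 runs 1, rem=2, I/O yield, promote→Q0. Q0=[P1] Q1=[P2,P3,P4,P5] Q2=[]
t=13-14: P1@Q0 runs 1, rem=1, I/O yield, promote→Q0. Q0=[P1] Q1=[P2,P3,P4,P5] Q2=[]
t=14-15: P1@Q0 runs 1, rem=0, completes. Q0=[] Q1=[P2,P3,P4,P5] Q2=[]
t=15-19: P2@Q1 runs 4, rem=1, quantum used, demote→Q2. Q0=[] Q1=[P3,P4,P5] Q2=[P2]
t=19-21: P3@Q1 runs 2, rem=0, completes. Q0=[] Q1=[P4,P5] Q2=[P2]
t=21-24: P4@Q1 runs 3, rem=8, I/O yield, promote→Q0. Q0=[P4] Q1=[P5] Q2=[P2]
t=24-26: P4@Q0 runs 2, rem=6, quantum used, demote→Q1. Q0=[] Q1=[P5,P4] Q2=[P2]
t=26-30: P5@Q1 runs 4, rem=9, quantum used, demote→Q2. Q0=[] Q1=[P4] Q2=[P2,P5]
t=30-33: P4@Q1 runs 3, rem=3, I/O yield, promote→Q0. Q0=[P4] Q1=[] Q2=[P2,P5]
t=33-35: P4@Q0 runs 2, rem=1, quantum used, demote→Q1. Q0=[] Q1=[P4] Q2=[P2,P5]
t=35-36: P4@Q1 runs 1, rem=0, completes. Q0=[] Q1=[] Q2=[P2,P5]
t=36-37: P2@Q2 runs 1, rem=0, completes. Q0=[] Q1=[] Q2=[P5]
t=37-46: P5@Q2 runs 9, rem=0, completes. Q0=[] Q1=[] Q2=[]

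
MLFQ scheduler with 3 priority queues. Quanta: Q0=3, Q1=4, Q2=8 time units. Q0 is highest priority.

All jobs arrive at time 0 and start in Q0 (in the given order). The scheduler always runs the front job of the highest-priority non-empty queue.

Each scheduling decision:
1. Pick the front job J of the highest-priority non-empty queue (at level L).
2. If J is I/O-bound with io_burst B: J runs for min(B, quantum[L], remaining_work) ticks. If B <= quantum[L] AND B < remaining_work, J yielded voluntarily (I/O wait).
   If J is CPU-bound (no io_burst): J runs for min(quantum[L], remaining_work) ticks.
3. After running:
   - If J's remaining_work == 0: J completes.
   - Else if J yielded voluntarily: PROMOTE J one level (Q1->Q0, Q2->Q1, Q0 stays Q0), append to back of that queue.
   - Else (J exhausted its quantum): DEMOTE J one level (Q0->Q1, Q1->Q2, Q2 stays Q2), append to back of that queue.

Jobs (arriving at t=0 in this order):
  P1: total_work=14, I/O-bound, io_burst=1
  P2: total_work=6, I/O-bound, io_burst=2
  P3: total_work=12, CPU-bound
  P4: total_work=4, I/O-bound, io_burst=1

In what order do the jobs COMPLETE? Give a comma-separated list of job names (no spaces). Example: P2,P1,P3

Answer: P2,P4,P1,P3

Derivation:
t=0-1: P1@Q0 runs 1, rem=13, I/O yield, promote→Q0. Q0=[P2,P3,P4,P1] Q1=[] Q2=[]
t=1-3: P2@Q0 runs 2, rem=4, I/O yield, promote→Q0. Q0=[P3,P4,P1,P2] Q1=[] Q2=[]
t=3-6: P3@Q0 runs 3, rem=9, quantum used, demote→Q1. Q0=[P4,P1,P2] Q1=[P3] Q2=[]
t=6-7: P4@Q0 runs 1, rem=3, I/O yield, promote→Q0. Q0=[P1,P2,P4] Q1=[P3] Q2=[]
t=7-8: P1@Q0 runs 1, rem=12, I/O yield, promote→Q0. Q0=[P2,P4,P1] Q1=[P3] Q2=[]
t=8-10: P2@Q0 runs 2, rem=2, I/O yield, promote→Q0. Q0=[P4,P1,P2] Q1=[P3] Q2=[]
t=10-11: P4@Q0 runs 1, rem=2, I/O yield, promote→Q0. Q0=[P1,P2,P4] Q1=[P3] Q2=[]
t=11-12: P1@Q0 runs 1, rem=11, I/O yield, promote→Q0. Q0=[P2,P4,P1] Q1=[P3] Q2=[]
t=12-14: P2@Q0 runs 2, rem=0, completes. Q0=[P4,P1] Q1=[P3] Q2=[]
t=14-15: P4@Q0 runs 1, rem=1, I/O yield, promote→Q0. Q0=[P1,P4] Q1=[P3] Q2=[]
t=15-16: P1@Q0 runs 1, rem=10, I/O yield, promote→Q0. Q0=[P4,P1] Q1=[P3] Q2=[]
t=16-17: P4@Q0 runs 1, rem=0, completes. Q0=[P1] Q1=[P3] Q2=[]
t=17-18: P1@Q0 runs 1, rem=9, I/O yield, promote→Q0. Q0=[P1] Q1=[P3] Q2=[]
t=18-19: P1@Q0 runs 1, rem=8, I/O yield, promote→Q0. Q0=[P1] Q1=[P3] Q2=[]
t=19-20: P1@Q0 runs 1, rem=7, I/O yield, promote→Q0. Q0=[P1] Q1=[P3] Q2=[]
t=20-21: P1@Q0 runs 1, rem=6, I/O yield, promote→Q0. Q0=[P1] Q1=[P3] Q2=[]
t=21-22: P1@Q0 runs 1, rem=5, I/O yield, promote→Q0. Q0=[P1] Q1=[P3] Q2=[]
t=22-23: P1@Q0 runs 1, rem=4, I/O yield, promote→Q0. Q0=[P1] Q1=[P3] Q2=[]
t=23-24: P1@Q0 runs 1, rem=3, I/O yield, promote→Q0. Q0=[P1] Q1=[P3] Q2=[]
t=24-25: P1@Q0 runs 1, rem=2, I/O yield, promote→Q0. Q0=[P1] Q1=[P3] Q2=[]
t=25-26: P1@Q0 runs 1, rem=1, I/O yield, promote→Q0. Q0=[P1] Q1=[P3] Q2=[]
t=26-27: P1@Q0 runs 1, rem=0, completes. Q0=[] Q1=[P3] Q2=[]
t=27-31: P3@Q1 runs 4, rem=5, quantum used, demote→Q2. Q0=[] Q1=[] Q2=[P3]
t=31-36: P3@Q2 runs 5, rem=0, completes. Q0=[] Q1=[] Q2=[]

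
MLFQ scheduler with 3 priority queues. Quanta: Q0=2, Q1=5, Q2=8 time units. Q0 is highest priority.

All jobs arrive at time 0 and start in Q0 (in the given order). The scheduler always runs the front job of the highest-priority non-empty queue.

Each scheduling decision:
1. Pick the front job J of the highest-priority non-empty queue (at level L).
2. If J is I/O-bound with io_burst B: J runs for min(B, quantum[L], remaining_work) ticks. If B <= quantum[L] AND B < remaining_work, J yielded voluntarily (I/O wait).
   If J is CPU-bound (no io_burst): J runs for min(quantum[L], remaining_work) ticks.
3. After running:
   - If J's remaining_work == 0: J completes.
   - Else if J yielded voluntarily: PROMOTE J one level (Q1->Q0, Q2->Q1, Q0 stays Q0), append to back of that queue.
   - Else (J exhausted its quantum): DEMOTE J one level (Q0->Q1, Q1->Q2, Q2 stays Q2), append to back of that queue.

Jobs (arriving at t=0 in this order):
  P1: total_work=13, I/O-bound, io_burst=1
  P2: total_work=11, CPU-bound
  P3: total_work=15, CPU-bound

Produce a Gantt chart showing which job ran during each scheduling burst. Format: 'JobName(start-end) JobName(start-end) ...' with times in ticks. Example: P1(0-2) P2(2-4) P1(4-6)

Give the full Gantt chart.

Answer: P1(0-1) P2(1-3) P3(3-5) P1(5-6) P1(6-7) P1(7-8) P1(8-9) P1(9-10) P1(10-11) P1(11-12) P1(12-13) P1(13-14) P1(14-15) P1(15-16) P1(16-17) P2(17-22) P3(22-27) P2(27-31) P3(31-39)

Derivation:
t=0-1: P1@Q0 runs 1, rem=12, I/O yield, promote→Q0. Q0=[P2,P3,P1] Q1=[] Q2=[]
t=1-3: P2@Q0 runs 2, rem=9, quantum used, demote→Q1. Q0=[P3,P1] Q1=[P2] Q2=[]
t=3-5: P3@Q0 runs 2, rem=13, quantum used, demote→Q1. Q0=[P1] Q1=[P2,P3] Q2=[]
t=5-6: P1@Q0 runs 1, rem=11, I/O yield, promote→Q0. Q0=[P1] Q1=[P2,P3] Q2=[]
t=6-7: P1@Q0 runs 1, rem=10, I/O yield, promote→Q0. Q0=[P1] Q1=[P2,P3] Q2=[]
t=7-8: P1@Q0 runs 1, rem=9, I/O yield, promote→Q0. Q0=[P1] Q1=[P2,P3] Q2=[]
t=8-9: P1@Q0 runs 1, rem=8, I/O yield, promote→Q0. Q0=[P1] Q1=[P2,P3] Q2=[]
t=9-10: P1@Q0 runs 1, rem=7, I/O yield, promote→Q0. Q0=[P1] Q1=[P2,P3] Q2=[]
t=10-11: P1@Q0 runs 1, rem=6, I/O yield, promote→Q0. Q0=[P1] Q1=[P2,P3] Q2=[]
t=11-12: P1@Q0 runs 1, rem=5, I/O yield, promote→Q0. Q0=[P1] Q1=[P2,P3] Q2=[]
t=12-13: P1@Q0 runs 1, rem=4, I/O yield, promote→Q0. Q0=[P1] Q1=[P2,P3] Q2=[]
t=13-14: P1@Q0 runs 1, rem=3, I/O yield, promote→Q0. Q0=[P1] Q1=[P2,P3] Q2=[]
t=14-15: P1@Q0 runs 1, rem=2, I/O yield, promote→Q0. Q0=[P1] Q1=[P2,P3] Q2=[]
t=15-16: P1@Q0 runs 1, rem=1, I/O yield, promote→Q0. Q0=[P1] Q1=[P2,P3] Q2=[]
t=16-17: P1@Q0 runs 1, rem=0, completes. Q0=[] Q1=[P2,P3] Q2=[]
t=17-22: P2@Q1 runs 5, rem=4, quantum used, demote→Q2. Q0=[] Q1=[P3] Q2=[P2]
t=22-27: P3@Q1 runs 5, rem=8, quantum used, demote→Q2. Q0=[] Q1=[] Q2=[P2,P3]
t=27-31: P2@Q2 runs 4, rem=0, completes. Q0=[] Q1=[] Q2=[P3]
t=31-39: P3@Q2 runs 8, rem=0, completes. Q0=[] Q1=[] Q2=[]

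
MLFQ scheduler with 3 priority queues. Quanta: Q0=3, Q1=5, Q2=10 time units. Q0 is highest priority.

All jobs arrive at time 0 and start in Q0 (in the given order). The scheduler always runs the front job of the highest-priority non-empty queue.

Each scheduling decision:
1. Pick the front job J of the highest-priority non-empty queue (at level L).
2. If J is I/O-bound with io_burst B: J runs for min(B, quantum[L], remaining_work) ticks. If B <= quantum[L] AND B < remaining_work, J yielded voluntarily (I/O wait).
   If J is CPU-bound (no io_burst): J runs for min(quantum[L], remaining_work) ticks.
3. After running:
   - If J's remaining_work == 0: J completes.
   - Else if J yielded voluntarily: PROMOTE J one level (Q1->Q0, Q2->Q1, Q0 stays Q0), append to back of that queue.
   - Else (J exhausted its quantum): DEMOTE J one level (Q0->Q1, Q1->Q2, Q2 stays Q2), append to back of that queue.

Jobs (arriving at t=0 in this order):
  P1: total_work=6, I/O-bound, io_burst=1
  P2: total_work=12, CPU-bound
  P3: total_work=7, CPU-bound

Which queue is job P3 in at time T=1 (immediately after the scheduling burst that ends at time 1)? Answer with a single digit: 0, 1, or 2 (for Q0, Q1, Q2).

t=0-1: P1@Q0 runs 1, rem=5, I/O yield, promote→Q0. Q0=[P2,P3,P1] Q1=[] Q2=[]
t=1-4: P2@Q0 runs 3, rem=9, quantum used, demote→Q1. Q0=[P3,P1] Q1=[P2] Q2=[]
t=4-7: P3@Q0 runs 3, rem=4, quantum used, demote→Q1. Q0=[P1] Q1=[P2,P3] Q2=[]
t=7-8: P1@Q0 runs 1, rem=4, I/O yield, promote→Q0. Q0=[P1] Q1=[P2,P3] Q2=[]
t=8-9: P1@Q0 runs 1, rem=3, I/O yield, promote→Q0. Q0=[P1] Q1=[P2,P3] Q2=[]
t=9-10: P1@Q0 runs 1, rem=2, I/O yield, promote→Q0. Q0=[P1] Q1=[P2,P3] Q2=[]
t=10-11: P1@Q0 runs 1, rem=1, I/O yield, promote→Q0. Q0=[P1] Q1=[P2,P3] Q2=[]
t=11-12: P1@Q0 runs 1, rem=0, completes. Q0=[] Q1=[P2,P3] Q2=[]
t=12-17: P2@Q1 runs 5, rem=4, quantum used, demote→Q2. Q0=[] Q1=[P3] Q2=[P2]
t=17-21: P3@Q1 runs 4, rem=0, completes. Q0=[] Q1=[] Q2=[P2]
t=21-25: P2@Q2 runs 4, rem=0, completes. Q0=[] Q1=[] Q2=[]

Answer: 0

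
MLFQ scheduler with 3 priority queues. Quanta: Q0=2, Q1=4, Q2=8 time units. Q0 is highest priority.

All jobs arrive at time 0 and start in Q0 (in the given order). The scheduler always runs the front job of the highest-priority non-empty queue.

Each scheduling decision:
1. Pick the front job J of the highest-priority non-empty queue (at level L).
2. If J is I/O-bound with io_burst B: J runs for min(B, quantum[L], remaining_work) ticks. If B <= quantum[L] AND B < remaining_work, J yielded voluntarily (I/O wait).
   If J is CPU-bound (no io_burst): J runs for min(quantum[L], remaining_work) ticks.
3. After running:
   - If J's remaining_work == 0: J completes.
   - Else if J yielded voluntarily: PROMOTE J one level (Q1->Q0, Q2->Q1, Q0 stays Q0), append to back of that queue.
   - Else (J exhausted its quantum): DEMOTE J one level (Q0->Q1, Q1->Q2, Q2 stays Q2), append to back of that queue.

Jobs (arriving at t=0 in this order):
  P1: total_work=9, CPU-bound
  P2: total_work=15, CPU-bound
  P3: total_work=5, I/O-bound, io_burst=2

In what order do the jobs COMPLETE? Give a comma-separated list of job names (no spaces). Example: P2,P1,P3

Answer: P3,P1,P2

Derivation:
t=0-2: P1@Q0 runs 2, rem=7, quantum used, demote→Q1. Q0=[P2,P3] Q1=[P1] Q2=[]
t=2-4: P2@Q0 runs 2, rem=13, quantum used, demote→Q1. Q0=[P3] Q1=[P1,P2] Q2=[]
t=4-6: P3@Q0 runs 2, rem=3, I/O yield, promote→Q0. Q0=[P3] Q1=[P1,P2] Q2=[]
t=6-8: P3@Q0 runs 2, rem=1, I/O yield, promote→Q0. Q0=[P3] Q1=[P1,P2] Q2=[]
t=8-9: P3@Q0 runs 1, rem=0, completes. Q0=[] Q1=[P1,P2] Q2=[]
t=9-13: P1@Q1 runs 4, rem=3, quantum used, demote→Q2. Q0=[] Q1=[P2] Q2=[P1]
t=13-17: P2@Q1 runs 4, rem=9, quantum used, demote→Q2. Q0=[] Q1=[] Q2=[P1,P2]
t=17-20: P1@Q2 runs 3, rem=0, completes. Q0=[] Q1=[] Q2=[P2]
t=20-28: P2@Q2 runs 8, rem=1, quantum used, demote→Q2. Q0=[] Q1=[] Q2=[P2]
t=28-29: P2@Q2 runs 1, rem=0, completes. Q0=[] Q1=[] Q2=[]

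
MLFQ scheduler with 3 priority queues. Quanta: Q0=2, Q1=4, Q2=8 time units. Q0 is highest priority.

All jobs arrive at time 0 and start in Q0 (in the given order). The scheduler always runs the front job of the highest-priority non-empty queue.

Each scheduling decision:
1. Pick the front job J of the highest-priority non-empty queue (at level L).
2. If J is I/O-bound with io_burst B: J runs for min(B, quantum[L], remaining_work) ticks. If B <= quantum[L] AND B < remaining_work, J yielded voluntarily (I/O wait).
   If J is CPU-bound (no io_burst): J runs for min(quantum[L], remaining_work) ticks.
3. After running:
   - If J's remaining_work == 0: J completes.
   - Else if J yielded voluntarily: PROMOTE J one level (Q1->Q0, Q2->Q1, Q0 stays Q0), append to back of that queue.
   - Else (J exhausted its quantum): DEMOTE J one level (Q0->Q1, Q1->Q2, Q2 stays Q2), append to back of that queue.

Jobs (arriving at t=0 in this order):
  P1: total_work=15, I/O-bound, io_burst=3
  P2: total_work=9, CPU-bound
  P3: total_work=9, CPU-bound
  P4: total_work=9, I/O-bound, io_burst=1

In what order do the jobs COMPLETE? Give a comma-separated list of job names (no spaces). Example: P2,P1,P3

Answer: P4,P1,P2,P3

Derivation:
t=0-2: P1@Q0 runs 2, rem=13, quantum used, demote→Q1. Q0=[P2,P3,P4] Q1=[P1] Q2=[]
t=2-4: P2@Q0 runs 2, rem=7, quantum used, demote→Q1. Q0=[P3,P4] Q1=[P1,P2] Q2=[]
t=4-6: P3@Q0 runs 2, rem=7, quantum used, demote→Q1. Q0=[P4] Q1=[P1,P2,P3] Q2=[]
t=6-7: P4@Q0 runs 1, rem=8, I/O yield, promote→Q0. Q0=[P4] Q1=[P1,P2,P3] Q2=[]
t=7-8: P4@Q0 runs 1, rem=7, I/O yield, promote→Q0. Q0=[P4] Q1=[P1,P2,P3] Q2=[]
t=8-9: P4@Q0 runs 1, rem=6, I/O yield, promote→Q0. Q0=[P4] Q1=[P1,P2,P3] Q2=[]
t=9-10: P4@Q0 runs 1, rem=5, I/O yield, promote→Q0. Q0=[P4] Q1=[P1,P2,P3] Q2=[]
t=10-11: P4@Q0 runs 1, rem=4, I/O yield, promote→Q0. Q0=[P4] Q1=[P1,P2,P3] Q2=[]
t=11-12: P4@Q0 runs 1, rem=3, I/O yield, promote→Q0. Q0=[P4] Q1=[P1,P2,P3] Q2=[]
t=12-13: P4@Q0 runs 1, rem=2, I/O yield, promote→Q0. Q0=[P4] Q1=[P1,P2,P3] Q2=[]
t=13-14: P4@Q0 runs 1, rem=1, I/O yield, promote→Q0. Q0=[P4] Q1=[P1,P2,P3] Q2=[]
t=14-15: P4@Q0 runs 1, rem=0, completes. Q0=[] Q1=[P1,P2,P3] Q2=[]
t=15-18: P1@Q1 runs 3, rem=10, I/O yield, promote→Q0. Q0=[P1] Q1=[P2,P3] Q2=[]
t=18-20: P1@Q0 runs 2, rem=8, quantum used, demote→Q1. Q0=[] Q1=[P2,P3,P1] Q2=[]
t=20-24: P2@Q1 runs 4, rem=3, quantum used, demote→Q2. Q0=[] Q1=[P3,P1] Q2=[P2]
t=24-28: P3@Q1 runs 4, rem=3, quantum used, demote→Q2. Q0=[] Q1=[P1] Q2=[P2,P3]
t=28-31: P1@Q1 runs 3, rem=5, I/O yield, promote→Q0. Q0=[P1] Q1=[] Q2=[P2,P3]
t=31-33: P1@Q0 runs 2, rem=3, quantum used, demote→Q1. Q0=[] Q1=[P1] Q2=[P2,P3]
t=33-36: P1@Q1 runs 3, rem=0, completes. Q0=[] Q1=[] Q2=[P2,P3]
t=36-39: P2@Q2 runs 3, rem=0, completes. Q0=[] Q1=[] Q2=[P3]
t=39-42: P3@Q2 runs 3, rem=0, completes. Q0=[] Q1=[] Q2=[]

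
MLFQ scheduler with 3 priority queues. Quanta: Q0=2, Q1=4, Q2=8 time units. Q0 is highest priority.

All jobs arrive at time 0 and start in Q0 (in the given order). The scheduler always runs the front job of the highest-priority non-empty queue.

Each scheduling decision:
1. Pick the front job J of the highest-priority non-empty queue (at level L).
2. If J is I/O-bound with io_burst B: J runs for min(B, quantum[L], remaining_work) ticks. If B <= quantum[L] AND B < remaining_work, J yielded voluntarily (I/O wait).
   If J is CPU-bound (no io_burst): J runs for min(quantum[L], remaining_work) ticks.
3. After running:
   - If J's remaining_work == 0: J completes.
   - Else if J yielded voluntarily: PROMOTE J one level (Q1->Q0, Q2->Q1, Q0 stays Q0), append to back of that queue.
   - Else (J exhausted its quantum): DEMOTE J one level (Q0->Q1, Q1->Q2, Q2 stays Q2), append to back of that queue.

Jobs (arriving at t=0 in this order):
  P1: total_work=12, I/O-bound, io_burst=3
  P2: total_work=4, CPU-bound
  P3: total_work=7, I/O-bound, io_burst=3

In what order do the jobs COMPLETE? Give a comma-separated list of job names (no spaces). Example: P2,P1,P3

t=0-2: P1@Q0 runs 2, rem=10, quantum used, demote→Q1. Q0=[P2,P3] Q1=[P1] Q2=[]
t=2-4: P2@Q0 runs 2, rem=2, quantum used, demote→Q1. Q0=[P3] Q1=[P1,P2] Q2=[]
t=4-6: P3@Q0 runs 2, rem=5, quantum used, demote→Q1. Q0=[] Q1=[P1,P2,P3] Q2=[]
t=6-9: P1@Q1 runs 3, rem=7, I/O yield, promote→Q0. Q0=[P1] Q1=[P2,P3] Q2=[]
t=9-11: P1@Q0 runs 2, rem=5, quantum used, demote→Q1. Q0=[] Q1=[P2,P3,P1] Q2=[]
t=11-13: P2@Q1 runs 2, rem=0, completes. Q0=[] Q1=[P3,P1] Q2=[]
t=13-16: P3@Q1 runs 3, rem=2, I/O yield, promote→Q0. Q0=[P3] Q1=[P1] Q2=[]
t=16-18: P3@Q0 runs 2, rem=0, completes. Q0=[] Q1=[P1] Q2=[]
t=18-21: P1@Q1 runs 3, rem=2, I/O yield, promote→Q0. Q0=[P1] Q1=[] Q2=[]
t=21-23: P1@Q0 runs 2, rem=0, completes. Q0=[] Q1=[] Q2=[]

Answer: P2,P3,P1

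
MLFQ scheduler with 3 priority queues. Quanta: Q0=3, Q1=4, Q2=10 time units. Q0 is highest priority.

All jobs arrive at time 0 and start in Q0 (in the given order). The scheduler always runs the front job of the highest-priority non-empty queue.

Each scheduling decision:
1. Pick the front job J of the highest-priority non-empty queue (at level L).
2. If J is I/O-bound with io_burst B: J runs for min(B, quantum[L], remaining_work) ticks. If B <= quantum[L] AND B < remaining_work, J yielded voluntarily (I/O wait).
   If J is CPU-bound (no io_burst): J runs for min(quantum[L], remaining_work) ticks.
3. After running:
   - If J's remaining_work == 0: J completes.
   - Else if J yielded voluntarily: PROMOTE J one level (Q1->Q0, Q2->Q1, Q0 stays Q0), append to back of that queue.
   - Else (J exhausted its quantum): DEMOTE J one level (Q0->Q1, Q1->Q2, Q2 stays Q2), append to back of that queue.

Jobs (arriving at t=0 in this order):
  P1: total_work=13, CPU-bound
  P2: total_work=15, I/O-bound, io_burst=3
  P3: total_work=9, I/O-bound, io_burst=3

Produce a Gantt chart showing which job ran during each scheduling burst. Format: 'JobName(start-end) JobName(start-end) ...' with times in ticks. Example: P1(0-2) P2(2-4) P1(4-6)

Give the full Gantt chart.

t=0-3: P1@Q0 runs 3, rem=10, quantum used, demote→Q1. Q0=[P2,P3] Q1=[P1] Q2=[]
t=3-6: P2@Q0 runs 3, rem=12, I/O yield, promote→Q0. Q0=[P3,P2] Q1=[P1] Q2=[]
t=6-9: P3@Q0 runs 3, rem=6, I/O yield, promote→Q0. Q0=[P2,P3] Q1=[P1] Q2=[]
t=9-12: P2@Q0 runs 3, rem=9, I/O yield, promote→Q0. Q0=[P3,P2] Q1=[P1] Q2=[]
t=12-15: P3@Q0 runs 3, rem=3, I/O yield, promote→Q0. Q0=[P2,P3] Q1=[P1] Q2=[]
t=15-18: P2@Q0 runs 3, rem=6, I/O yield, promote→Q0. Q0=[P3,P2] Q1=[P1] Q2=[]
t=18-21: P3@Q0 runs 3, rem=0, completes. Q0=[P2] Q1=[P1] Q2=[]
t=21-24: P2@Q0 runs 3, rem=3, I/O yield, promote→Q0. Q0=[P2] Q1=[P1] Q2=[]
t=24-27: P2@Q0 runs 3, rem=0, completes. Q0=[] Q1=[P1] Q2=[]
t=27-31: P1@Q1 runs 4, rem=6, quantum used, demote→Q2. Q0=[] Q1=[] Q2=[P1]
t=31-37: P1@Q2 runs 6, rem=0, completes. Q0=[] Q1=[] Q2=[]

Answer: P1(0-3) P2(3-6) P3(6-9) P2(9-12) P3(12-15) P2(15-18) P3(18-21) P2(21-24) P2(24-27) P1(27-31) P1(31-37)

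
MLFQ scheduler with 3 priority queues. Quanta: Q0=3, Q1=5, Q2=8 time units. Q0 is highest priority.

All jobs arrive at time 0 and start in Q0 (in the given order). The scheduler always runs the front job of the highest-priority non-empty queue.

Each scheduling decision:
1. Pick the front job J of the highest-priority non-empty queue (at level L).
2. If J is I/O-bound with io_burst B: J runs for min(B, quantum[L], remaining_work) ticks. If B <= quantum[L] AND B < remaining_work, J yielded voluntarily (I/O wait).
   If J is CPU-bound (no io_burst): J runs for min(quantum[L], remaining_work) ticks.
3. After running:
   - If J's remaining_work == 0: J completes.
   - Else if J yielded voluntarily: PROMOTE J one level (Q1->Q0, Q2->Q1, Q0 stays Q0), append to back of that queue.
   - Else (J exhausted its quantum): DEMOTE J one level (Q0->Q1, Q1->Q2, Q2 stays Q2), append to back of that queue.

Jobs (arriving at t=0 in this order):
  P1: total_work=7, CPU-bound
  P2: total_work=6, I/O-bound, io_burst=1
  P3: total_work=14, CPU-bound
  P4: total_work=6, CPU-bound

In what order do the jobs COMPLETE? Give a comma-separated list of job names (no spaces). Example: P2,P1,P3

Answer: P2,P1,P4,P3

Derivation:
t=0-3: P1@Q0 runs 3, rem=4, quantum used, demote→Q1. Q0=[P2,P3,P4] Q1=[P1] Q2=[]
t=3-4: P2@Q0 runs 1, rem=5, I/O yield, promote→Q0. Q0=[P3,P4,P2] Q1=[P1] Q2=[]
t=4-7: P3@Q0 runs 3, rem=11, quantum used, demote→Q1. Q0=[P4,P2] Q1=[P1,P3] Q2=[]
t=7-10: P4@Q0 runs 3, rem=3, quantum used, demote→Q1. Q0=[P2] Q1=[P1,P3,P4] Q2=[]
t=10-11: P2@Q0 runs 1, rem=4, I/O yield, promote→Q0. Q0=[P2] Q1=[P1,P3,P4] Q2=[]
t=11-12: P2@Q0 runs 1, rem=3, I/O yield, promote→Q0. Q0=[P2] Q1=[P1,P3,P4] Q2=[]
t=12-13: P2@Q0 runs 1, rem=2, I/O yield, promote→Q0. Q0=[P2] Q1=[P1,P3,P4] Q2=[]
t=13-14: P2@Q0 runs 1, rem=1, I/O yield, promote→Q0. Q0=[P2] Q1=[P1,P3,P4] Q2=[]
t=14-15: P2@Q0 runs 1, rem=0, completes. Q0=[] Q1=[P1,P3,P4] Q2=[]
t=15-19: P1@Q1 runs 4, rem=0, completes. Q0=[] Q1=[P3,P4] Q2=[]
t=19-24: P3@Q1 runs 5, rem=6, quantum used, demote→Q2. Q0=[] Q1=[P4] Q2=[P3]
t=24-27: P4@Q1 runs 3, rem=0, completes. Q0=[] Q1=[] Q2=[P3]
t=27-33: P3@Q2 runs 6, rem=0, completes. Q0=[] Q1=[] Q2=[]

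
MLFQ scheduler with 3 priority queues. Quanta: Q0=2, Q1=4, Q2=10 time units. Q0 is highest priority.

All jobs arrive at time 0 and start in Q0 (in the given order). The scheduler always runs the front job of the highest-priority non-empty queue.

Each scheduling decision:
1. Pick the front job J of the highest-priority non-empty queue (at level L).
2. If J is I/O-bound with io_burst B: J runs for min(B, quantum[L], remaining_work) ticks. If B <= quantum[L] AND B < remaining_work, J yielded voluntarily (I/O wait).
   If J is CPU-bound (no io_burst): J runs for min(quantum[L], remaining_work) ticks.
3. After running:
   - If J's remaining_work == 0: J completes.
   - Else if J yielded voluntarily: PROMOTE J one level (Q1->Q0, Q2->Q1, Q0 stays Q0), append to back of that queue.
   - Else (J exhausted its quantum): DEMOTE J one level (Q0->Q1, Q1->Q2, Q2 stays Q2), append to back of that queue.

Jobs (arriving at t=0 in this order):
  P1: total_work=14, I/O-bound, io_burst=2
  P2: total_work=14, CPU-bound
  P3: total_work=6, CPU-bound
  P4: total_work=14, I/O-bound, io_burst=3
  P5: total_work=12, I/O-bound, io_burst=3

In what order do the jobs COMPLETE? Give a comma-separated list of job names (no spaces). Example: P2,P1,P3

t=0-2: P1@Q0 runs 2, rem=12, I/O yield, promote→Q0. Q0=[P2,P3,P4,P5,P1] Q1=[] Q2=[]
t=2-4: P2@Q0 runs 2, rem=12, quantum used, demote→Q1. Q0=[P3,P4,P5,P1] Q1=[P2] Q2=[]
t=4-6: P3@Q0 runs 2, rem=4, quantum used, demote→Q1. Q0=[P4,P5,P1] Q1=[P2,P3] Q2=[]
t=6-8: P4@Q0 runs 2, rem=12, quantum used, demote→Q1. Q0=[P5,P1] Q1=[P2,P3,P4] Q2=[]
t=8-10: P5@Q0 runs 2, rem=10, quantum used, demote→Q1. Q0=[P1] Q1=[P2,P3,P4,P5] Q2=[]
t=10-12: P1@Q0 runs 2, rem=10, I/O yield, promote→Q0. Q0=[P1] Q1=[P2,P3,P4,P5] Q2=[]
t=12-14: P1@Q0 runs 2, rem=8, I/O yield, promote→Q0. Q0=[P1] Q1=[P2,P3,P4,P5] Q2=[]
t=14-16: P1@Q0 runs 2, rem=6, I/O yield, promote→Q0. Q0=[P1] Q1=[P2,P3,P4,P5] Q2=[]
t=16-18: P1@Q0 runs 2, rem=4, I/O yield, promote→Q0. Q0=[P1] Q1=[P2,P3,P4,P5] Q2=[]
t=18-20: P1@Q0 runs 2, rem=2, I/O yield, promote→Q0. Q0=[P1] Q1=[P2,P3,P4,P5] Q2=[]
t=20-22: P1@Q0 runs 2, rem=0, completes. Q0=[] Q1=[P2,P3,P4,P5] Q2=[]
t=22-26: P2@Q1 runs 4, rem=8, quantum used, demote→Q2. Q0=[] Q1=[P3,P4,P5] Q2=[P2]
t=26-30: P3@Q1 runs 4, rem=0, completes. Q0=[] Q1=[P4,P5] Q2=[P2]
t=30-33: P4@Q1 runs 3, rem=9, I/O yield, promote→Q0. Q0=[P4] Q1=[P5] Q2=[P2]
t=33-35: P4@Q0 runs 2, rem=7, quantum used, demote→Q1. Q0=[] Q1=[P5,P4] Q2=[P2]
t=35-38: P5@Q1 runs 3, rem=7, I/O yield, promote→Q0. Q0=[P5] Q1=[P4] Q2=[P2]
t=38-40: P5@Q0 runs 2, rem=5, quantum used, demote→Q1. Q0=[] Q1=[P4,P5] Q2=[P2]
t=40-43: P4@Q1 runs 3, rem=4, I/O yield, promote→Q0. Q0=[P4] Q1=[P5] Q2=[P2]
t=43-45: P4@Q0 runs 2, rem=2, quantum used, demote→Q1. Q0=[] Q1=[P5,P4] Q2=[P2]
t=45-48: P5@Q1 runs 3, rem=2, I/O yield, promote→Q0. Q0=[P5] Q1=[P4] Q2=[P2]
t=48-50: P5@Q0 runs 2, rem=0, completes. Q0=[] Q1=[P4] Q2=[P2]
t=50-52: P4@Q1 runs 2, rem=0, completes. Q0=[] Q1=[] Q2=[P2]
t=52-60: P2@Q2 runs 8, rem=0, completes. Q0=[] Q1=[] Q2=[]

Answer: P1,P3,P5,P4,P2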